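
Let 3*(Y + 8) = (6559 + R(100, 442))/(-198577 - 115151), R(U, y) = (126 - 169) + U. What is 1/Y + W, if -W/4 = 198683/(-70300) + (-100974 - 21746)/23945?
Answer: 132200063119503/4172943878075 ≈ 31.680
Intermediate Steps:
R(U, y) = -43 + U
Y = -942011/117648 (Y = -8 + ((6559 + (-43 + 100))/(-198577 - 115151))/3 = -8 + ((6559 + 57)/(-313728))/3 = -8 + (6616*(-1/313728))/3 = -8 + (⅓)*(-827/39216) = -8 - 827/117648 = -942011/117648 ≈ -8.0070)
W = 140891373/4429825 (W = -4*(198683/(-70300) + (-100974 - 21746)/23945) = -4*(198683*(-1/70300) - 122720*1/23945) = -4*(-10457/3700 - 24544/4789) = -4*(-140891373/17719300) = 140891373/4429825 ≈ 31.805)
1/Y + W = 1/(-942011/117648) + 140891373/4429825 = -117648/942011 + 140891373/4429825 = 132200063119503/4172943878075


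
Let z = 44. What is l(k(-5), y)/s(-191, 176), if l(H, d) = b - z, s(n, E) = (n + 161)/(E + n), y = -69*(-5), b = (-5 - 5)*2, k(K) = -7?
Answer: -32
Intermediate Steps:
b = -20 (b = -10*2 = -20)
y = 345
s(n, E) = (161 + n)/(E + n)
l(H, d) = -64 (l(H, d) = -20 - 1*44 = -20 - 44 = -64)
l(k(-5), y)/s(-191, 176) = -64*(176 - 191)/(161 - 191) = -64/(-30/(-15)) = -64/((-1/15*(-30))) = -64/2 = -64*1/2 = -32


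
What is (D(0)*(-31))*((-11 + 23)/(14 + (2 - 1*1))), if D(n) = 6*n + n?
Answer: 0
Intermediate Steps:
D(n) = 7*n
(D(0)*(-31))*((-11 + 23)/(14 + (2 - 1*1))) = ((7*0)*(-31))*((-11 + 23)/(14 + (2 - 1*1))) = (0*(-31))*(12/(14 + (2 - 1))) = 0*(12/(14 + 1)) = 0*(12/15) = 0*(12*(1/15)) = 0*(⅘) = 0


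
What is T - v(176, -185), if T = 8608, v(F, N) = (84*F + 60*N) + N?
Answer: 5109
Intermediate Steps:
v(F, N) = 61*N + 84*F (v(F, N) = (60*N + 84*F) + N = 61*N + 84*F)
T - v(176, -185) = 8608 - (61*(-185) + 84*176) = 8608 - (-11285 + 14784) = 8608 - 1*3499 = 8608 - 3499 = 5109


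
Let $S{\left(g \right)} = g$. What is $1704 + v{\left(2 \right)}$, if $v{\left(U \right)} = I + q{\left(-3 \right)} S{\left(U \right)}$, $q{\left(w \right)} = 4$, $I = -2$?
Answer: $1710$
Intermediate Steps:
$v{\left(U \right)} = -2 + 4 U$
$1704 + v{\left(2 \right)} = 1704 + \left(-2 + 4 \cdot 2\right) = 1704 + \left(-2 + 8\right) = 1704 + 6 = 1710$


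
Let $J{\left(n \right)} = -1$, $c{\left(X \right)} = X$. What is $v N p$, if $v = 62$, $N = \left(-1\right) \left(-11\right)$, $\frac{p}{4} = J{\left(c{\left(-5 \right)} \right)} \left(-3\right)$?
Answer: $8184$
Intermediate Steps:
$p = 12$ ($p = 4 \left(\left(-1\right) \left(-3\right)\right) = 4 \cdot 3 = 12$)
$N = 11$
$v N p = 62 \cdot 11 \cdot 12 = 682 \cdot 12 = 8184$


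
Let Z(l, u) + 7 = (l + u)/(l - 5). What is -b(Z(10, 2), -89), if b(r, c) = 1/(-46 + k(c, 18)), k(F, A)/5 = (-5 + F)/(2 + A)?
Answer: 2/139 ≈ 0.014388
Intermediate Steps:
Z(l, u) = -7 + (l + u)/(-5 + l) (Z(l, u) = -7 + (l + u)/(l - 5) = -7 + (l + u)/(-5 + l))
k(F, A) = 5*(-5 + F)/(2 + A) (k(F, A) = 5*((-5 + F)/(2 + A)) = 5*(-5 + F)/(2 + A))
b(r, c) = 1/(-189/4 + c/4) (b(r, c) = 1/(-46 + 5*(-5 + c)/(2 + 18)) = 1/(-46 + 5*(-5 + c)/20) = 1/(-46 + 5*(1/20)*(-5 + c)) = 1/(-46 + (-5/4 + c/4)) = 1/(-189/4 + c/4))
-b(Z(10, 2), -89) = -4/(-189 - 89) = -4/(-278) = -4*(-1)/278 = -1*(-2/139) = 2/139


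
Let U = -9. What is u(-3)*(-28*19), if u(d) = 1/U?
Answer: 532/9 ≈ 59.111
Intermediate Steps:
u(d) = -1/9 (u(d) = 1/(-9) = -1/9)
u(-3)*(-28*19) = -(-28)*19/9 = -1/9*(-532) = 532/9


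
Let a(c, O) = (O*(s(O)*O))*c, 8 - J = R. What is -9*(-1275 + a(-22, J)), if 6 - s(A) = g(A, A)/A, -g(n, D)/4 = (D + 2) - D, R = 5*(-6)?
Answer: 1787139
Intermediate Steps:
R = -30
J = 38 (J = 8 - 1*(-30) = 8 + 30 = 38)
g(n, D) = -8 (g(n, D) = -4*((D + 2) - D) = -4*((2 + D) - D) = -4*2 = -8)
s(A) = 6 + 8/A (s(A) = 6 - (-8)/A = 6 + 8/A)
a(c, O) = c*O²*(6 + 8/O) (a(c, O) = (O*((6 + 8/O)*O))*c = (O*(O*(6 + 8/O)))*c = (O²*(6 + 8/O))*c = c*O²*(6 + 8/O))
-9*(-1275 + a(-22, J)) = -9*(-1275 + 2*38*(-22)*(4 + 3*38)) = -9*(-1275 + 2*38*(-22)*(4 + 114)) = -9*(-1275 + 2*38*(-22)*118) = -9*(-1275 - 197296) = -9*(-198571) = 1787139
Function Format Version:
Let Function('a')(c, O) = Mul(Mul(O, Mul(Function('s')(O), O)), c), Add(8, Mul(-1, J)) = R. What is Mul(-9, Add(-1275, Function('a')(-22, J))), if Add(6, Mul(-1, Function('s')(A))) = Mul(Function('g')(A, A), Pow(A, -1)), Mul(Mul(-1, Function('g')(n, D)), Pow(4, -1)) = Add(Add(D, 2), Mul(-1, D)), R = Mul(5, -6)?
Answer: 1787139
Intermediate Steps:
R = -30
J = 38 (J = Add(8, Mul(-1, -30)) = Add(8, 30) = 38)
Function('g')(n, D) = -8 (Function('g')(n, D) = Mul(-4, Add(Add(D, 2), Mul(-1, D))) = Mul(-4, Add(Add(2, D), Mul(-1, D))) = Mul(-4, 2) = -8)
Function('s')(A) = Add(6, Mul(8, Pow(A, -1))) (Function('s')(A) = Add(6, Mul(-1, Mul(-8, Pow(A, -1)))) = Add(6, Mul(8, Pow(A, -1))))
Function('a')(c, O) = Mul(c, Pow(O, 2), Add(6, Mul(8, Pow(O, -1)))) (Function('a')(c, O) = Mul(Mul(O, Mul(Add(6, Mul(8, Pow(O, -1))), O)), c) = Mul(Mul(O, Mul(O, Add(6, Mul(8, Pow(O, -1))))), c) = Mul(Mul(Pow(O, 2), Add(6, Mul(8, Pow(O, -1)))), c) = Mul(c, Pow(O, 2), Add(6, Mul(8, Pow(O, -1)))))
Mul(-9, Add(-1275, Function('a')(-22, J))) = Mul(-9, Add(-1275, Mul(2, 38, -22, Add(4, Mul(3, 38))))) = Mul(-9, Add(-1275, Mul(2, 38, -22, Add(4, 114)))) = Mul(-9, Add(-1275, Mul(2, 38, -22, 118))) = Mul(-9, Add(-1275, -197296)) = Mul(-9, -198571) = 1787139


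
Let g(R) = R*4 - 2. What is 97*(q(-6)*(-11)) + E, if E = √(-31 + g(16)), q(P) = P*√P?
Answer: √31 + 6402*I*√6 ≈ 5.5678 + 15682.0*I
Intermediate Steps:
q(P) = P^(3/2)
g(R) = -2 + 4*R (g(R) = 4*R - 2 = -2 + 4*R)
E = √31 (E = √(-31 + (-2 + 4*16)) = √(-31 + (-2 + 64)) = √(-31 + 62) = √31 ≈ 5.5678)
97*(q(-6)*(-11)) + E = 97*((-6)^(3/2)*(-11)) + √31 = 97*(-6*I*√6*(-11)) + √31 = 97*(66*I*√6) + √31 = 6402*I*√6 + √31 = √31 + 6402*I*√6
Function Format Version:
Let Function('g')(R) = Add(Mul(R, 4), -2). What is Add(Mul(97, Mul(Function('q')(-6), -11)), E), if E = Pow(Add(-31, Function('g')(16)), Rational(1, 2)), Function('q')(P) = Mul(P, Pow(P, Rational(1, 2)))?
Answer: Add(Pow(31, Rational(1, 2)), Mul(6402, I, Pow(6, Rational(1, 2)))) ≈ Add(5.5678, Mul(15682., I))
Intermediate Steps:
Function('q')(P) = Pow(P, Rational(3, 2))
Function('g')(R) = Add(-2, Mul(4, R)) (Function('g')(R) = Add(Mul(4, R), -2) = Add(-2, Mul(4, R)))
E = Pow(31, Rational(1, 2)) (E = Pow(Add(-31, Add(-2, Mul(4, 16))), Rational(1, 2)) = Pow(Add(-31, Add(-2, 64)), Rational(1, 2)) = Pow(Add(-31, 62), Rational(1, 2)) = Pow(31, Rational(1, 2)) ≈ 5.5678)
Add(Mul(97, Mul(Function('q')(-6), -11)), E) = Add(Mul(97, Mul(Pow(-6, Rational(3, 2)), -11)), Pow(31, Rational(1, 2))) = Add(Mul(97, Mul(Mul(-6, I, Pow(6, Rational(1, 2))), -11)), Pow(31, Rational(1, 2))) = Add(Mul(97, Mul(66, I, Pow(6, Rational(1, 2)))), Pow(31, Rational(1, 2))) = Add(Mul(6402, I, Pow(6, Rational(1, 2))), Pow(31, Rational(1, 2))) = Add(Pow(31, Rational(1, 2)), Mul(6402, I, Pow(6, Rational(1, 2))))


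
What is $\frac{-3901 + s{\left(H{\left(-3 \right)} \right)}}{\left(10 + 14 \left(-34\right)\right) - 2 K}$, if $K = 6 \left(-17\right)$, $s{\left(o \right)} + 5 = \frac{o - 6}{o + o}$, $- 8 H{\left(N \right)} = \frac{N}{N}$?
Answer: $\frac{7763}{524} \approx 14.815$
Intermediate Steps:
$H{\left(N \right)} = - \frac{1}{8}$ ($H{\left(N \right)} = - \frac{N \frac{1}{N}}{8} = \left(- \frac{1}{8}\right) 1 = - \frac{1}{8}$)
$s{\left(o \right)} = -5 + \frac{-6 + o}{2 o}$ ($s{\left(o \right)} = -5 + \frac{o - 6}{o + o} = -5 + \frac{-6 + o}{2 o}$)
$K = -102$
$\frac{-3901 + s{\left(H{\left(-3 \right)} \right)}}{\left(10 + 14 \left(-34\right)\right) - 2 K} = \frac{-3901 - \left(\frac{9}{2} + \frac{3}{- \frac{1}{8}}\right)}{\left(10 + 14 \left(-34\right)\right) - -204} = \frac{-3901 - - \frac{39}{2}}{\left(10 - 476\right) + 204} = \frac{-3901 + \left(- \frac{9}{2} + 24\right)}{-466 + 204} = \frac{-3901 + \frac{39}{2}}{-262} = \left(- \frac{7763}{2}\right) \left(- \frac{1}{262}\right) = \frac{7763}{524}$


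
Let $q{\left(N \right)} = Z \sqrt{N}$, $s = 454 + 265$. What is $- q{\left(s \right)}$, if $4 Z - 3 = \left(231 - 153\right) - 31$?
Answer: $- \frac{25 \sqrt{719}}{2} \approx -335.18$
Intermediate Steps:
$Z = \frac{25}{2}$ ($Z = \frac{3}{4} + \frac{\left(231 - 153\right) - 31}{4} = \frac{3}{4} + \frac{78 - 31}{4} = \frac{3}{4} + \frac{1}{4} \cdot 47 = \frac{3}{4} + \frac{47}{4} = \frac{25}{2} \approx 12.5$)
$s = 719$
$q{\left(N \right)} = \frac{25 \sqrt{N}}{2}$
$- q{\left(s \right)} = - \frac{25 \sqrt{719}}{2}$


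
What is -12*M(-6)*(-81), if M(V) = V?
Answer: -5832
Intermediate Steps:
-12*M(-6)*(-81) = -12*(-6)*(-81) = 72*(-81) = -5832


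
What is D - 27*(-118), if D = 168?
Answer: 3354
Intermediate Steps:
D - 27*(-118) = 168 - 27*(-118) = 168 + 3186 = 3354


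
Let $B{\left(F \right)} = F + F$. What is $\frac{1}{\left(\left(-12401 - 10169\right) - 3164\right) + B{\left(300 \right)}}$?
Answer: $- \frac{1}{25134} \approx -3.9787 \cdot 10^{-5}$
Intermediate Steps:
$B{\left(F \right)} = 2 F$
$\frac{1}{\left(\left(-12401 - 10169\right) - 3164\right) + B{\left(300 \right)}} = \frac{1}{\left(\left(-12401 - 10169\right) - 3164\right) + 2 \cdot 300} = \frac{1}{\left(-22570 - 3164\right) + 600} = \frac{1}{-25734 + 600} = \frac{1}{-25134} = - \frac{1}{25134}$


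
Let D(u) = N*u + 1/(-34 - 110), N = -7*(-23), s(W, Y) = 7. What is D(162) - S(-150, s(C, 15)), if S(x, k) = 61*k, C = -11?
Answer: 3694319/144 ≈ 25655.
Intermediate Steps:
N = 161
D(u) = -1/144 + 161*u (D(u) = 161*u + 1/(-34 - 110) = 161*u + 1/(-144) = 161*u - 1/144 = -1/144 + 161*u)
D(162) - S(-150, s(C, 15)) = (-1/144 + 161*162) - 61*7 = (-1/144 + 26082) - 1*427 = 3755807/144 - 427 = 3694319/144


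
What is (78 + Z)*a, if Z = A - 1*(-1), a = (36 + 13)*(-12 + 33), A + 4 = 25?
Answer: 102900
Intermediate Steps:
A = 21 (A = -4 + 25 = 21)
a = 1029 (a = 49*21 = 1029)
Z = 22 (Z = 21 - 1*(-1) = 21 + 1 = 22)
(78 + Z)*a = (78 + 22)*1029 = 100*1029 = 102900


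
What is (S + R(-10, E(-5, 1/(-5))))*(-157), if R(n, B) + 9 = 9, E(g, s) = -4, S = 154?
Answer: -24178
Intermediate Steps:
R(n, B) = 0 (R(n, B) = -9 + 9 = 0)
(S + R(-10, E(-5, 1/(-5))))*(-157) = (154 + 0)*(-157) = 154*(-157) = -24178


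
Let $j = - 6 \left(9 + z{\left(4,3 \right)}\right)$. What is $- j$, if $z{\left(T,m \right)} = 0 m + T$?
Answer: $78$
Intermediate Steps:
$z{\left(T,m \right)} = T$ ($z{\left(T,m \right)} = 0 + T = T$)
$j = -78$ ($j = - 6 \left(9 + 4\right) = \left(-6\right) 13 = -78$)
$- j = \left(-1\right) \left(-78\right) = 78$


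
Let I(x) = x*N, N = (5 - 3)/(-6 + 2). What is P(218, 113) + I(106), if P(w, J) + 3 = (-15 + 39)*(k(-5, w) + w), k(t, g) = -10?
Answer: 4936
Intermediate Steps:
N = -½ (N = 2/(-4) = 2*(-¼) = -½ ≈ -0.50000)
P(w, J) = -243 + 24*w (P(w, J) = -3 + (-15 + 39)*(-10 + w) = -3 + 24*(-10 + w) = -3 + (-240 + 24*w) = -243 + 24*w)
I(x) = -x/2 (I(x) = x*(-½) = -x/2)
P(218, 113) + I(106) = (-243 + 24*218) - ½*106 = (-243 + 5232) - 53 = 4989 - 53 = 4936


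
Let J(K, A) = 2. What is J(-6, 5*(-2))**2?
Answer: 4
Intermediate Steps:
J(-6, 5*(-2))**2 = 2**2 = 4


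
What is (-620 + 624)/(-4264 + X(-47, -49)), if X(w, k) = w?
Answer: -4/4311 ≈ -0.00092786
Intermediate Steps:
(-620 + 624)/(-4264 + X(-47, -49)) = (-620 + 624)/(-4264 - 47) = 4/(-4311) = 4*(-1/4311) = -4/4311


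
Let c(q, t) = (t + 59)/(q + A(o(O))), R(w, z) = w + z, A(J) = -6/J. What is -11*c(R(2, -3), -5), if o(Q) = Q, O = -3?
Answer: -594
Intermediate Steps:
c(q, t) = (59 + t)/(2 + q) (c(q, t) = (t + 59)/(q - 6/(-3)) = (59 + t)/(q - 6*(-⅓)) = (59 + t)/(q + 2) = (59 + t)/(2 + q))
-11*c(R(2, -3), -5) = -11*(59 - 5)/(2 + (2 - 3)) = -11*54/(2 - 1) = -11*54/1 = -11*54 = -594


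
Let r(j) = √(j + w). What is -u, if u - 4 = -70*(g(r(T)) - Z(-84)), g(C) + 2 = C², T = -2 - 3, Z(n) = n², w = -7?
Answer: -494904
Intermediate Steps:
T = -5
r(j) = √(-7 + j) (r(j) = √(j - 7) = √(-7 + j))
g(C) = -2 + C²
u = 494904 (u = 4 - 70*((-2 + (√(-7 - 5))²) - 1*(-84)²) = 4 - 70*((-2 + (√(-12))²) - 1*7056) = 4 - 70*((-2 + (2*I*√3)²) - 7056) = 4 - 70*((-2 - 12) - 7056) = 4 - 70*(-14 - 7056) = 4 - 70*(-7070) = 4 + 494900 = 494904)
-u = -1*494904 = -494904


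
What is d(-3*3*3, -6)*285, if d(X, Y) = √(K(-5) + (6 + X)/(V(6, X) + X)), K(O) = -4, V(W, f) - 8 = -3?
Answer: 285*I*√1474/22 ≈ 497.36*I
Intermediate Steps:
V(W, f) = 5 (V(W, f) = 8 - 3 = 5)
d(X, Y) = √(-4 + (6 + X)/(5 + X))
d(-3*3*3, -6)*285 = √((-14 - 3*(-3*3)*3)/(5 - 3*3*3))*285 = √((-14 - (-27)*3)/(5 - 9*3))*285 = √((-14 - 3*(-27))/(5 - 27))*285 = √((-14 + 81)/(-22))*285 = √(-1/22*67)*285 = √(-67/22)*285 = (I*√1474/22)*285 = 285*I*√1474/22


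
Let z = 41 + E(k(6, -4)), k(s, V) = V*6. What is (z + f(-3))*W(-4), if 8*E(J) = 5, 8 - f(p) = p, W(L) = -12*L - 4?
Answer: 4631/2 ≈ 2315.5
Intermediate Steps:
k(s, V) = 6*V
W(L) = -4 - 12*L
f(p) = 8 - p
E(J) = 5/8 (E(J) = (⅛)*5 = 5/8)
z = 333/8 (z = 41 + 5/8 = 333/8 ≈ 41.625)
(z + f(-3))*W(-4) = (333/8 + (8 - 1*(-3)))*(-4 - 12*(-4)) = (333/8 + (8 + 3))*(-4 + 48) = (333/8 + 11)*44 = (421/8)*44 = 4631/2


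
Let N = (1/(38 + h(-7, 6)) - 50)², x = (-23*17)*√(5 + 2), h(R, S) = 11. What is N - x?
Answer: 5997601/2401 + 391*√7 ≈ 3532.4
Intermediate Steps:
x = -391*√7 ≈ -1034.5
N = 5997601/2401 (N = (1/(38 + 11) - 50)² = (1/49 - 50)² = (-2449/49)² = 5997601/2401 ≈ 2498.0)
N - x = 5997601/2401 - (-391)*√7 = 5997601/2401 + 391*√7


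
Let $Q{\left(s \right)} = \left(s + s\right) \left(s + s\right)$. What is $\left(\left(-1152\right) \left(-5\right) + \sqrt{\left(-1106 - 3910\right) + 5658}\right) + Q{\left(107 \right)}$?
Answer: $51556 + \sqrt{642} \approx 51581.0$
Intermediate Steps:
$Q{\left(s \right)} = 4 s^{2}$ ($Q{\left(s \right)} = 2 s 2 s = 4 s^{2}$)
$\left(\left(-1152\right) \left(-5\right) + \sqrt{\left(-1106 - 3910\right) + 5658}\right) + Q{\left(107 \right)} = \left(\left(-1152\right) \left(-5\right) + \sqrt{\left(-1106 - 3910\right) + 5658}\right) + 4 \cdot 107^{2} = \left(5760 + \sqrt{-5016 + 5658}\right) + 4 \cdot 11449 = \left(5760 + \sqrt{642}\right) + 45796 = 51556 + \sqrt{642}$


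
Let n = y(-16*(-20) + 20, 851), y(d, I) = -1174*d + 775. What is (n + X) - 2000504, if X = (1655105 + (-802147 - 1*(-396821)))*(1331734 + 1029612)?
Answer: 2951158243645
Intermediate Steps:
y(d, I) = 775 - 1174*d
X = 2951160642534 (X = (1655105 + (-802147 + 396821))*2361346 = (1655105 - 405326)*2361346 = 1249779*2361346 = 2951160642534)
n = -398385 (n = 775 - 1174*(-16*(-20) + 20) = 775 - 1174*(320 + 20) = 775 - 1174*340 = 775 - 399160 = -398385)
(n + X) - 2000504 = (-398385 + 2951160642534) - 2000504 = 2951160244149 - 2000504 = 2951158243645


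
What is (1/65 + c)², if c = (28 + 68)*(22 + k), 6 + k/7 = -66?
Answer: 9046132967041/4225 ≈ 2.1411e+9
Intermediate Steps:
k = -504 (k = -42 + 7*(-66) = -42 - 462 = -504)
c = -46272 (c = (28 + 68)*(22 - 504) = 96*(-482) = -46272)
(1/65 + c)² = (1/65 - 46272)² = (-3007679/65)² = 9046132967041/4225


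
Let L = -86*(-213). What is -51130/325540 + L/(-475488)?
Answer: -252291193/1289919696 ≈ -0.19559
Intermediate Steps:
L = 18318
-51130/325540 + L/(-475488) = -51130/325540 + 18318/(-475488) = -51130*1/325540 + 18318*(-1/475488) = -5113/32554 - 3053/79248 = -252291193/1289919696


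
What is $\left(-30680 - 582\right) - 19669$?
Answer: $-50931$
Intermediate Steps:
$\left(-30680 - 582\right) - 19669 = -31262 - 19669 = -50931$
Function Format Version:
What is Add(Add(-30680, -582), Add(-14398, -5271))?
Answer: -50931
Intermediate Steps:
Add(Add(-30680, -582), Add(-14398, -5271)) = Add(-31262, -19669) = -50931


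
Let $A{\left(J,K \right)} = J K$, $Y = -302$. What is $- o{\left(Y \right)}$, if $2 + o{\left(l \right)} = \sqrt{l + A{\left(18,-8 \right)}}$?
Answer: $2 - i \sqrt{446} \approx 2.0 - 21.119 i$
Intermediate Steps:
$o{\left(l \right)} = -2 + \sqrt{-144 + l}$ ($o{\left(l \right)} = -2 + \sqrt{l + 18 \left(-8\right)} = -2 + \sqrt{l - 144} = -2 + \sqrt{-144 + l}$)
$- o{\left(Y \right)} = - (-2 + \sqrt{-144 - 302}) = - (-2 + \sqrt{-446}) = - (-2 + i \sqrt{446}) = 2 - i \sqrt{446}$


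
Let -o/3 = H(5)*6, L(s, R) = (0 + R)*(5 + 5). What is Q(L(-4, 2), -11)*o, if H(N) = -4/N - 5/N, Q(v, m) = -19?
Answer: -3078/5 ≈ -615.60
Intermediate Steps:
L(s, R) = 10*R (L(s, R) = R*10 = 10*R)
H(N) = -9/N
o = 162/5 (o = -3*(-9/5)*6 = -3*(-9*1/5)*6 = -(-27)*6/5 = -3*(-54/5) = 162/5 ≈ 32.400)
Q(L(-4, 2), -11)*o = -19*162/5 = -3078/5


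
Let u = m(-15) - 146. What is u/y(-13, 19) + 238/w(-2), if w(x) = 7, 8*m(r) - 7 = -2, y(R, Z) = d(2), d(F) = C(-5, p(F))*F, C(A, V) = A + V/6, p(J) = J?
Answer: 11105/224 ≈ 49.576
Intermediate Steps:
C(A, V) = A + V/6 (C(A, V) = A + V*(⅙) = A + V/6)
d(F) = F*(-5 + F/6) (d(F) = (-5 + F/6)*F = F*(-5 + F/6))
y(R, Z) = -28/3 (y(R, Z) = (⅙)*2*(-30 + 2) = (⅙)*2*(-28) = -28/3)
m(r) = 5/8 (m(r) = 7/8 + (⅛)*(-2) = 7/8 - ¼ = 5/8)
u = -1163/8 (u = 5/8 - 146 = -1163/8 ≈ -145.38)
u/y(-13, 19) + 238/w(-2) = -1163/(8*(-28/3)) + 238/7 = -1163/8*(-3/28) + 238*(⅐) = 3489/224 + 34 = 11105/224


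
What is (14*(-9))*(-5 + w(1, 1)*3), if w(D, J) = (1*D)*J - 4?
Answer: 1764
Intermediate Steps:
w(D, J) = -4 + D*J (w(D, J) = D*J - 4 = -4 + D*J)
(14*(-9))*(-5 + w(1, 1)*3) = (14*(-9))*(-5 + (-4 + 1*1)*3) = -126*(-5 + (-4 + 1)*3) = -126*(-5 - 3*3) = -126*(-5 - 9) = -126*(-14) = 1764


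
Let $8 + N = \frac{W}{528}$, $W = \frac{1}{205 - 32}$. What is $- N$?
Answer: $\frac{730751}{91344} \approx 8.0$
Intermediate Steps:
$W = \frac{1}{173} \approx 0.0057803$
$N = - \frac{730751}{91344}$ ($N = -8 + \frac{1}{173 \cdot 528} = -8 + \frac{1}{173} \cdot \frac{1}{528} = -8 + \frac{1}{91344} = - \frac{730751}{91344} \approx -8.0$)
$- N = \left(-1\right) \left(- \frac{730751}{91344}\right) = \frac{730751}{91344}$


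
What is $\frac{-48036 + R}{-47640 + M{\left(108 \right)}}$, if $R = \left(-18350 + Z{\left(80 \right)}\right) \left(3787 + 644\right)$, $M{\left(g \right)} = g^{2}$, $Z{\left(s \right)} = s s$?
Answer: $\frac{8833081}{5996} \approx 1473.2$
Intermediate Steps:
$Z{\left(s \right)} = s^{2}$
$R = -52950450$ ($R = \left(-18350 + 80^{2}\right) \left(3787 + 644\right) = \left(-18350 + 6400\right) 4431 = \left(-11950\right) 4431 = -52950450$)
$\frac{-48036 + R}{-47640 + M{\left(108 \right)}} = \frac{-48036 - 52950450}{-47640 + 108^{2}} = - \frac{52998486}{-47640 + 11664} = - \frac{52998486}{-35976} = \left(-52998486\right) \left(- \frac{1}{35976}\right) = \frac{8833081}{5996}$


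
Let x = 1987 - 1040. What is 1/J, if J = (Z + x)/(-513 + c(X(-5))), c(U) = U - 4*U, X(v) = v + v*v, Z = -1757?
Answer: 191/270 ≈ 0.70741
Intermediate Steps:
x = 947
X(v) = v + v**2
c(U) = -3*U
J = 270/191 (J = (-1757 + 947)/(-513 - (-15)*(1 - 5)) = -810/(-513 - (-15)*(-4)) = -810/(-513 - 3*20) = -810/(-513 - 60) = -810/(-573) = -810*(-1/573) = 270/191 ≈ 1.4136)
1/J = 1/(270/191) = 191/270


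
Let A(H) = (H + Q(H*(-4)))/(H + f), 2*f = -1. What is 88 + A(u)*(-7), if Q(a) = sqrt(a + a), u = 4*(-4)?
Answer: 2680/33 + 112*sqrt(2)/33 ≈ 86.012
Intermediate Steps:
u = -16
Q(a) = sqrt(2)*sqrt(a) (Q(a) = sqrt(2*a) = sqrt(2)*sqrt(a))
f = -1/2 (f = (1/2)*(-1) = -1/2 ≈ -0.50000)
A(H) = (H + 2*sqrt(2)*sqrt(-H))/(-1/2 + H) (A(H) = (H + sqrt(2)*sqrt(H*(-4)))/(H - 1/2) = (H + sqrt(2)*sqrt(-4*H))/(-1/2 + H) = (H + sqrt(2)*(2*sqrt(-H)))/(-1/2 + H) = (H + 2*sqrt(2)*sqrt(-H))/(-1/2 + H))
88 + A(u)*(-7) = 88 + (2*(-16 + 2*sqrt(2)*sqrt(-1*(-16)))/(-1 + 2*(-16)))*(-7) = 88 + (2*(-16 + 2*sqrt(2)*sqrt(16))/(-1 - 32))*(-7) = 88 + (2*(-16 + 2*sqrt(2)*4)/(-33))*(-7) = 88 + (2*(-1/33)*(-16 + 8*sqrt(2)))*(-7) = 88 + (32/33 - 16*sqrt(2)/33)*(-7) = 88 + (-224/33 + 112*sqrt(2)/33) = 2680/33 + 112*sqrt(2)/33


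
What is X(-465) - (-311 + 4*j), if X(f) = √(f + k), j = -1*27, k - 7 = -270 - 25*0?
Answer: 419 + 2*I*√182 ≈ 419.0 + 26.981*I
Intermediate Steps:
k = -263 (k = 7 + (-270 - 25*0) = 7 + (-270 - 1*0) = 7 + (-270 + 0) = 7 - 270 = -263)
j = -27
X(f) = √(-263 + f) (X(f) = √(f - 263) = √(-263 + f))
X(-465) - (-311 + 4*j) = √(-263 - 465) - (-311 + 4*(-27)) = √(-728) - (-311 - 108) = 2*I*√182 - 1*(-419) = 2*I*√182 + 419 = 419 + 2*I*√182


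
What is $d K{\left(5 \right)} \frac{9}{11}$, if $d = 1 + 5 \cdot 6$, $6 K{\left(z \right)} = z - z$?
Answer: $0$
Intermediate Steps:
$K{\left(z \right)} = 0$ ($K{\left(z \right)} = \frac{z - z}{6} = \frac{1}{6} \cdot 0 = 0$)
$d = 31$ ($d = 1 + 30 = 31$)
$d K{\left(5 \right)} \frac{9}{11} = 31 \cdot 0 \cdot \frac{9}{11} = 0 \cdot 9 \cdot \frac{1}{11} = 0 \cdot \frac{9}{11} = 0$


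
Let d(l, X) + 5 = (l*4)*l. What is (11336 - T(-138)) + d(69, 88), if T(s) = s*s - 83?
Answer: 11414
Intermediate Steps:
T(s) = -83 + s² (T(s) = s² - 83 = -83 + s²)
d(l, X) = -5 + 4*l² (d(l, X) = -5 + (l*4)*l = -5 + (4*l)*l = -5 + 4*l²)
(11336 - T(-138)) + d(69, 88) = (11336 - (-83 + (-138)²)) + (-5 + 4*69²) = (11336 - (-83 + 19044)) + (-5 + 4*4761) = (11336 - 1*18961) + (-5 + 19044) = (11336 - 18961) + 19039 = -7625 + 19039 = 11414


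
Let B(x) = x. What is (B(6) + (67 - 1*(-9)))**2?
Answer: 6724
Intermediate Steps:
(B(6) + (67 - 1*(-9)))**2 = (6 + (67 - 1*(-9)))**2 = (6 + (67 + 9))**2 = (6 + 76)**2 = 82**2 = 6724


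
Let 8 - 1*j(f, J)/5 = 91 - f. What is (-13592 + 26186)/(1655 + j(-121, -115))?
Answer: 12594/635 ≈ 19.833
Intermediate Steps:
j(f, J) = -415 + 5*f (j(f, J) = 40 - 5*(91 - f) = 40 + (-455 + 5*f) = -415 + 5*f)
(-13592 + 26186)/(1655 + j(-121, -115)) = (-13592 + 26186)/(1655 + (-415 + 5*(-121))) = 12594/(1655 + (-415 - 605)) = 12594/(1655 - 1020) = 12594/635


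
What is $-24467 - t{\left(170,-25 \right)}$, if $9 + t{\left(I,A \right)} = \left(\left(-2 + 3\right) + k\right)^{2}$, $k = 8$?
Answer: $-24539$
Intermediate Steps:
$t{\left(I,A \right)} = 72$ ($t{\left(I,A \right)} = -9 + \left(\left(-2 + 3\right) + 8\right)^{2} = -9 + \left(1 + 8\right)^{2} = -9 + 9^{2} = -9 + 81 = 72$)
$-24467 - t{\left(170,-25 \right)} = -24467 - 72 = -24539$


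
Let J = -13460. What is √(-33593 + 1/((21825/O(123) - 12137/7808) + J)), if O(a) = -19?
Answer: I*√157815705621153789815793/2167458123 ≈ 183.28*I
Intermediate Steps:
√(-33593 + 1/((21825/O(123) - 12137/7808) + J)) = √(-33593 + 1/((21825/(-19) - 12137/7808) - 13460)) = √(-33593 + 1/((21825*(-1/19) - 12137*1/7808) - 13460)) = √(-33593 + 1/((-21825/19 - 12137/7808) - 13460)) = √(-33593 + 1/(-170640203/148352 - 13460)) = √(-33593 + 1/(-2167458123/148352)) = √(-33593 - 148352/2167458123) = √(-72811420874291/2167458123) = I*√157815705621153789815793/2167458123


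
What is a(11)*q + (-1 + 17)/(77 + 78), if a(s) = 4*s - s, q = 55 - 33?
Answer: 112546/155 ≈ 726.10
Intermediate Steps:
q = 22
a(s) = 3*s
a(11)*q + (-1 + 17)/(77 + 78) = (3*11)*22 + (-1 + 17)/(77 + 78) = 33*22 + 16/155 = 726 + 16*(1/155) = 726 + 16/155 = 112546/155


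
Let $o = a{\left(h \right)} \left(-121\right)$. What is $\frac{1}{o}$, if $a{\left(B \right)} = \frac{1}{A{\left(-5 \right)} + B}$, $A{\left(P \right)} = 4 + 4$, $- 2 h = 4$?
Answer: $- \frac{6}{121} \approx -0.049587$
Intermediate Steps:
$h = -2$ ($h = \left(- \frac{1}{2}\right) 4 = -2$)
$A{\left(P \right)} = 8$
$a{\left(B \right)} = \frac{1}{8 + B}$
$o = - \frac{121}{6}$ ($o = \frac{1}{8 - 2} \left(-121\right) = \frac{1}{6} \left(-121\right) = - \frac{121}{6} \approx -20.167$)
$\frac{1}{o} = \frac{1}{- \frac{121}{6}} = - \frac{6}{121}$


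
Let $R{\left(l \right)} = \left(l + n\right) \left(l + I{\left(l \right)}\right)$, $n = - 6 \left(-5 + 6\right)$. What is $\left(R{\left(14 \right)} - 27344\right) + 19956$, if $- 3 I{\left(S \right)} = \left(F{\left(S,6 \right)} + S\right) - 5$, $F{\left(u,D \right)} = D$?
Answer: $-7316$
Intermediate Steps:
$n = -6$ ($n = \left(-6\right) 1 = -6$)
$I{\left(S \right)} = - \frac{1}{3} - \frac{S}{3}$ ($I{\left(S \right)} = - \frac{\left(6 + S\right) - 5}{3} = - \frac{1 + S}{3} = - \frac{1}{3} - \frac{S}{3}$)
$R{\left(l \right)} = \left(-6 + l\right) \left(- \frac{1}{3} + \frac{2 l}{3}\right)$ ($R{\left(l \right)} = \left(l - 6\right) \left(l - \left(\frac{1}{3} + \frac{l}{3}\right)\right) = \left(-6 + l\right) \left(- \frac{1}{3} + \frac{2 l}{3}\right)$)
$\left(R{\left(14 \right)} - 27344\right) + 19956 = \left(\left(2 - \frac{182}{3} + \frac{2 \cdot 14^{2}}{3}\right) - 27344\right) + 19956 = \left(\left(2 - \frac{182}{3} + \frac{2}{3} \cdot 196\right) - 27344\right) + 19956 = \left(\left(2 - \frac{182}{3} + \frac{392}{3}\right) - 27344\right) + 19956 = \left(72 - 27344\right) + 19956 = -27272 + 19956 = -7316$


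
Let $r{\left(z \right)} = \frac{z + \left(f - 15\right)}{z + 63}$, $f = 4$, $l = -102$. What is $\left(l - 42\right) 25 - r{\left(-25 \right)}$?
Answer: $- \frac{68382}{19} \approx -3599.1$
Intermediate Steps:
$r{\left(z \right)} = \frac{-11 + z}{63 + z}$ ($r{\left(z \right)} = \frac{z + \left(4 - 15\right)}{z + 63} = \frac{z + \left(4 - 15\right)}{63 + z} = \frac{z - 11}{63 + z} = \frac{-11 + z}{63 + z}$)
$\left(l - 42\right) 25 - r{\left(-25 \right)} = \left(-102 - 42\right) 25 - \frac{-11 - 25}{63 - 25} = \left(-144\right) 25 - \frac{1}{38} \left(-36\right) = -3600 - \frac{1}{38} \left(-36\right) = -3600 - - \frac{18}{19} = -3600 + \frac{18}{19} = - \frac{68382}{19}$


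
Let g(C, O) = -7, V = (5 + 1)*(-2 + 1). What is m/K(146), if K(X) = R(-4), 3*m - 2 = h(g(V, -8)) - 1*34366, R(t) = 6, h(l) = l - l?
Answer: -17182/9 ≈ -1909.1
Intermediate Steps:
V = -6 (V = 6*(-1) = -6)
h(l) = 0
m = -34364/3 (m = 2/3 + (0 - 1*34366)/3 = 2/3 + (0 - 34366)/3 = 2/3 + (1/3)*(-34366) = 2/3 - 34366/3 = -34364/3 ≈ -11455.)
K(X) = 6
m/K(146) = -34364/3/6 = -34364/3*1/6 = -17182/9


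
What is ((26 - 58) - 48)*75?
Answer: -6000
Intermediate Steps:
((26 - 58) - 48)*75 = (-32 - 48)*75 = -80*75 = -6000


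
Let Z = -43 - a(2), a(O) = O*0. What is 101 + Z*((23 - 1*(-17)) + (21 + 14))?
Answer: -3124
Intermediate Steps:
a(O) = 0
Z = -43 (Z = -43 - 1*0 = -43 + 0 = -43)
101 + Z*((23 - 1*(-17)) + (21 + 14)) = 101 - 43*((23 - 1*(-17)) + (21 + 14)) = 101 - 43*((23 + 17) + 35) = 101 - 43*(40 + 35) = 101 - 43*75 = 101 - 3225 = -3124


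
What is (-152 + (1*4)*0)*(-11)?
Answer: 1672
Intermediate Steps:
(-152 + (1*4)*0)*(-11) = (-152 + 4*0)*(-11) = (-152 + 0)*(-11) = -152*(-11) = 1672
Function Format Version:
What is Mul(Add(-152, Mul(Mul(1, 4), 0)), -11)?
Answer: 1672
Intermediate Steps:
Mul(Add(-152, Mul(Mul(1, 4), 0)), -11) = Mul(Add(-152, Mul(4, 0)), -11) = Mul(Add(-152, 0), -11) = Mul(-152, -11) = 1672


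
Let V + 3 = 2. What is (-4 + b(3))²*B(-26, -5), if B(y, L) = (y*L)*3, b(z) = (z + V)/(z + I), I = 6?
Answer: 150280/27 ≈ 5565.9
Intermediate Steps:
V = -1 (V = -3 + 2 = -1)
b(z) = (-1 + z)/(6 + z) (b(z) = (z - 1)/(z + 6) = (-1 + z)/(6 + z))
B(y, L) = 3*L*y (B(y, L) = (L*y)*3 = 3*L*y)
(-4 + b(3))²*B(-26, -5) = (-4 + (-1 + 3)/(6 + 3))²*(3*(-5)*(-26)) = (-4 + 2/9)²*390 = (-34/9)²*390 = (1156/81)*390 = 150280/27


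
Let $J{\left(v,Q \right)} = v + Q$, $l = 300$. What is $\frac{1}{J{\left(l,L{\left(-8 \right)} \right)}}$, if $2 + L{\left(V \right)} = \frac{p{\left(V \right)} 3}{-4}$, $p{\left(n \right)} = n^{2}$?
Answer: $\frac{1}{250} \approx 0.004$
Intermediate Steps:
$L{\left(V \right)} = -2 - \frac{3 V^{2}}{4}$ ($L{\left(V \right)} = -2 + \frac{V^{2} \cdot 3}{-4} = -2 + 3 V^{2} \left(- \frac{1}{4}\right) = -2 - \frac{3 V^{2}}{4}$)
$J{\left(v,Q \right)} = Q + v$
$\frac{1}{J{\left(l,L{\left(-8 \right)} \right)}} = \frac{1}{\left(-2 - \frac{3 \left(-8\right)^{2}}{4}\right) + 300} = \frac{1}{\left(-2 - 48\right) + 300} = \frac{1}{-50 + 300} = \frac{1}{250}$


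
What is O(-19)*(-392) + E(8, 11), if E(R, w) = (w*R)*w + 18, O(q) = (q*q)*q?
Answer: 2689714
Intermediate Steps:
O(q) = q³ (O(q) = q²*q = q³)
E(R, w) = 18 + R*w² (E(R, w) = (R*w)*w + 18 = R*w² + 18 = 18 + R*w²)
O(-19)*(-392) + E(8, 11) = (-19)³*(-392) + (18 + 8*11²) = -6859*(-392) + (18 + 8*121) = 2688728 + (18 + 968) = 2688728 + 986 = 2689714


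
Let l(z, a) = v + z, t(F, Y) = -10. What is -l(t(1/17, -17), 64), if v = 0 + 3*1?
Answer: 7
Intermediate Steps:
v = 3 (v = 0 + 3 = 3)
l(z, a) = 3 + z
-l(t(1/17, -17), 64) = -(3 - 10) = -1*(-7) = 7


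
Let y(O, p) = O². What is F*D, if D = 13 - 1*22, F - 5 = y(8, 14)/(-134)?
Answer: -2727/67 ≈ -40.701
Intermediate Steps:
F = 303/67 (F = 5 + 8²/(-134) = 5 + 64*(-1/134) = 5 - 32/67 = 303/67 ≈ 4.5224)
D = -9 (D = 13 - 22 = -9)
F*D = (303/67)*(-9) = -2727/67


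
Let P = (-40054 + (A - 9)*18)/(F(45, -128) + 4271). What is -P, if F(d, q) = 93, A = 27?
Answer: 19865/2182 ≈ 9.1040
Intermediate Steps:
P = -19865/2182 (P = (-40054 + (27 - 9)*18)/(93 + 4271) = (-40054 + 18*18)/4364 = (-40054 + 324)*(1/4364) = -39730*1/4364 = -19865/2182 ≈ -9.1040)
-P = -1*(-19865/2182) = 19865/2182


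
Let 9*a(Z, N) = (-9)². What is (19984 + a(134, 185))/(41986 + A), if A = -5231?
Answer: 19993/36755 ≈ 0.54395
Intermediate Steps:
a(Z, N) = 9 (a(Z, N) = (⅑)*(-9)² = (⅑)*81 = 9)
(19984 + a(134, 185))/(41986 + A) = (19984 + 9)/(41986 - 5231) = 19993/36755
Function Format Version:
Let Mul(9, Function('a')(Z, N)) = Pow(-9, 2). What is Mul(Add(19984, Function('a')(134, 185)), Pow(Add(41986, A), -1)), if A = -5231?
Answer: Rational(19993, 36755) ≈ 0.54395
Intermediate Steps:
Function('a')(Z, N) = 9 (Function('a')(Z, N) = Mul(Rational(1, 9), Pow(-9, 2)) = Mul(Rational(1, 9), 81) = 9)
Mul(Add(19984, Function('a')(134, 185)), Pow(Add(41986, A), -1)) = Mul(Add(19984, 9), Pow(Add(41986, -5231), -1)) = Mul(19993, Pow(36755, -1)) = Mul(19993, Rational(1, 36755)) = Rational(19993, 36755)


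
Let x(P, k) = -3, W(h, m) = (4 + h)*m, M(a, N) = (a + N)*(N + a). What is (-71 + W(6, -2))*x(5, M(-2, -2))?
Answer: 273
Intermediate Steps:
M(a, N) = (N + a)² (M(a, N) = (N + a)*(N + a) = (N + a)²)
W(h, m) = m*(4 + h)
(-71 + W(6, -2))*x(5, M(-2, -2)) = (-71 - 2*(4 + 6))*(-3) = (-71 - 2*10)*(-3) = (-71 - 20)*(-3) = -91*(-3) = 273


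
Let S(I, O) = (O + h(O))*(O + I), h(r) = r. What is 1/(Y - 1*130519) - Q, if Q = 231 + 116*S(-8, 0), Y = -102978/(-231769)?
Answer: -6987786067492/30250155133 ≈ -231.00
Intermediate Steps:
Y = 102978/231769 (Y = -102978*(-1/231769) = 102978/231769 ≈ 0.44431)
S(I, O) = 2*O*(I + O) (S(I, O) = (O + O)*(O + I) = (2*O)*(I + O) = 2*O*(I + O))
Q = 231 (Q = 231 + 116*(2*0*(-8 + 0)) = 231 + 116*(2*0*(-8)) = 231 + 116*0 = 231 + 0 = 231)
1/(Y - 1*130519) - Q = 1/(102978/231769 - 1*130519) - 1*231 = 1/(102978/231769 - 130519) - 231 = 1/(-30250155133/231769) - 231 = -231769/30250155133 - 231 = -6987786067492/30250155133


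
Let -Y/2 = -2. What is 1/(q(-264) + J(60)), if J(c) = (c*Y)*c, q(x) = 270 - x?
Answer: 1/14934 ≈ 6.6961e-5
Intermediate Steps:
Y = 4 (Y = -2*(-2) = 4)
J(c) = 4*c**2 (J(c) = (c*4)*c = (4*c)*c = 4*c**2)
1/(q(-264) + J(60)) = 1/((270 - 1*(-264)) + 4*60**2) = 1/((270 + 264) + 4*3600) = 1/(534 + 14400) = 1/14934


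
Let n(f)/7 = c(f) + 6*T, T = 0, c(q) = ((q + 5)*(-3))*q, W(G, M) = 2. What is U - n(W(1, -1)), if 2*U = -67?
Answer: 521/2 ≈ 260.50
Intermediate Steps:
U = -67/2 (U = (1/2)*(-67) = -67/2 ≈ -33.500)
c(q) = q*(-15 - 3*q) (c(q) = ((5 + q)*(-3))*q = (-15 - 3*q)*q = q*(-15 - 3*q))
n(f) = -21*f*(5 + f) (n(f) = 7*(-3*f*(5 + f) + 6*0) = 7*(-3*f*(5 + f) + 0) = 7*(-3*f*(5 + f)) = -21*f*(5 + f))
U - n(W(1, -1)) = -67/2 - (-21)*2*(5 + 2) = -67/2 - (-21)*2*7 = -67/2 - 1*(-294) = -67/2 + 294 = 521/2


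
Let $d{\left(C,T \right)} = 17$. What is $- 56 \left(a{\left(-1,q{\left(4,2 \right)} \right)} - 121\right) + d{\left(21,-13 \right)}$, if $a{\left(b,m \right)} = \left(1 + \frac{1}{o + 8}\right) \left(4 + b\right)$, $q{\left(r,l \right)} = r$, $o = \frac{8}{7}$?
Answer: $\frac{52853}{8} \approx 6606.6$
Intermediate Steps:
$o = \frac{8}{7}$ ($o = 8 \cdot \frac{1}{7} = \frac{8}{7} \approx 1.1429$)
$a{\left(b,m \right)} = \frac{71}{16} + \frac{71 b}{64}$ ($a{\left(b,m \right)} = \left(1 + \frac{1}{\frac{8}{7} + 8}\right) \left(4 + b\right) = \left(1 + \frac{1}{\frac{64}{7}}\right) \left(4 + b\right) = \left(1 + \frac{7}{64}\right) \left(4 + b\right) = \frac{71 \left(4 + b\right)}{64} = \frac{71}{16} + \frac{71 b}{64}$)
$- 56 \left(a{\left(-1,q{\left(4,2 \right)} \right)} - 121\right) + d{\left(21,-13 \right)} = - 56 \left(\left(\frac{71}{16} + \frac{71}{64} \left(-1\right)\right) - 121\right) + 17 = - 56 \left(\left(\frac{71}{16} - \frac{71}{64}\right) - 121\right) + 17 = - 56 \left(\frac{213}{64} - 121\right) + 17 = \left(-56\right) \left(- \frac{7531}{64}\right) + 17 = \frac{52717}{8} + 17 = \frac{52853}{8}$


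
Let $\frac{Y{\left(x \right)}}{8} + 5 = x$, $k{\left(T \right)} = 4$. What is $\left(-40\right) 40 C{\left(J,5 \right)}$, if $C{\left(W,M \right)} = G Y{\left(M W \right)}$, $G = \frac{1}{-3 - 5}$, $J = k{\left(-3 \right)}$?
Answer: $24000$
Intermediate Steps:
$Y{\left(x \right)} = -40 + 8 x$
$J = 4$
$G = - \frac{1}{8}$ ($G = \frac{1}{-8} = - \frac{1}{8} \approx -0.125$)
$C{\left(W,M \right)} = 5 - M W$ ($C{\left(W,M \right)} = - \frac{-40 + 8 M W}{8} = 5 - M W$)
$\left(-40\right) 40 C{\left(J,5 \right)} = \left(-40\right) 40 \left(5 - 5 \cdot 4\right) = - 1600 \left(5 - 20\right) = \left(-1600\right) \left(-15\right) = 24000$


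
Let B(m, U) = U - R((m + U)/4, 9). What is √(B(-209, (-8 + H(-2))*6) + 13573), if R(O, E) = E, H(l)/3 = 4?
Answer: 2*√3397 ≈ 116.57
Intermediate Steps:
H(l) = 12 (H(l) = 3*4 = 12)
B(m, U) = -9 + U (B(m, U) = U - 1*9 = U - 9 = -9 + U)
√(B(-209, (-8 + H(-2))*6) + 13573) = √((-9 + (-8 + 12)*6) + 13573) = √((-9 + 4*6) + 13573) = √((-9 + 24) + 13573) = √(15 + 13573) = √13588 = 2*√3397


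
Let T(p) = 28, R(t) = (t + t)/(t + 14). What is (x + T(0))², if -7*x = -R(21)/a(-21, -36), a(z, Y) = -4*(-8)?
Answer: 245956489/313600 ≈ 784.30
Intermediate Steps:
a(z, Y) = 32
R(t) = 2*t/(14 + t) (R(t) = (2*t)/(14 + t) = 2*t/(14 + t))
x = 3/560 (x = -(-1)*(2*21/(14 + 21))/32/7 = -(-1)*(2*21/35)*(1/32)/7 = -(-1)*(2*21*(1/35))*(1/32)/7 = -(-1)*(6/5)*(1/32)/7 = -(-1)*3/(7*80) = -⅐*(-3/80) = 3/560 ≈ 0.0053571)
(x + T(0))² = (3/560 + 28)² = (15683/560)² = 245956489/313600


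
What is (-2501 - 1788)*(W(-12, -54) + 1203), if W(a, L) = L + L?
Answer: -4696455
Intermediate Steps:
W(a, L) = 2*L
(-2501 - 1788)*(W(-12, -54) + 1203) = (-2501 - 1788)*(2*(-54) + 1203) = -4289*(-108 + 1203) = -4289*1095 = -4696455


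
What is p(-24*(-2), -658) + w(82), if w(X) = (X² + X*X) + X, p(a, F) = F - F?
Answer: 13530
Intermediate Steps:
p(a, F) = 0
w(X) = X + 2*X² (w(X) = (X² + X²) + X = 2*X² + X = X + 2*X²)
p(-24*(-2), -658) + w(82) = 0 + 82*(1 + 2*82) = 0 + 82*(1 + 164) = 0 + 82*165 = 0 + 13530 = 13530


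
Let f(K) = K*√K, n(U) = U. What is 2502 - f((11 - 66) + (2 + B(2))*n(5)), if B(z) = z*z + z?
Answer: 2502 + 15*I*√15 ≈ 2502.0 + 58.095*I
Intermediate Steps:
B(z) = z + z² (B(z) = z² + z = z + z²)
f(K) = K^(3/2)
2502 - f((11 - 66) + (2 + B(2))*n(5)) = 2502 - ((11 - 66) + (2 + 2*(1 + 2))*5)^(3/2) = 2502 - (-55 + (2 + 2*3)*5)^(3/2) = 2502 - (-55 + (2 + 6)*5)^(3/2) = 2502 - (-55 + 8*5)^(3/2) = 2502 - (-55 + 40)^(3/2) = 2502 - (-15)^(3/2) = 2502 - (-15)*I*√15 = 2502 + 15*I*√15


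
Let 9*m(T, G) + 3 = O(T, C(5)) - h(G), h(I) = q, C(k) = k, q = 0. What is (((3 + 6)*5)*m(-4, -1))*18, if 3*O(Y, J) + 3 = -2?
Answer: -420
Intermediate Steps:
O(Y, J) = -5/3 (O(Y, J) = -1 + (1/3)*(-2) = -1 - 2/3 = -5/3)
h(I) = 0
m(T, G) = -14/27 (m(T, G) = -1/3 + (-5/3 - 1*0)/9 = -1/3 + (-5/3 + 0)/9 = -1/3 + (1/9)*(-5/3) = -1/3 - 5/27 = -14/27)
(((3 + 6)*5)*m(-4, -1))*18 = (((3 + 6)*5)*(-14/27))*18 = ((9*5)*(-14/27))*18 = (45*(-14/27))*18 = -70/3*18 = -420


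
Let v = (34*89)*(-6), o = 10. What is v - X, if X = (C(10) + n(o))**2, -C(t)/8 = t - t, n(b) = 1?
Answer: -18157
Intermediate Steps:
C(t) = 0 (C(t) = -8*(t - t) = -8*0 = 0)
X = 1 (X = (0 + 1)**2 = 1**2 = 1)
v = -18156 (v = 3026*(-6) = -18156)
v - X = -18156 - 1*1 = -18156 - 1 = -18157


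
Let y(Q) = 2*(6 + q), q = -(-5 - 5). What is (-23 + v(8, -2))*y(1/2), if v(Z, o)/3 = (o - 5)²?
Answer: 3968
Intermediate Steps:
q = 10 (q = -1*(-10) = 10)
v(Z, o) = 3*(-5 + o)² (v(Z, o) = 3*(o - 5)² = 3*(-5 + o)²)
y(Q) = 32 (y(Q) = 2*(6 + 10) = 2*16 = 32)
(-23 + v(8, -2))*y(1/2) = (-23 + 3*(-5 - 2)²)*32 = (-23 + 3*(-7)²)*32 = (-23 + 3*49)*32 = (-23 + 147)*32 = 124*32 = 3968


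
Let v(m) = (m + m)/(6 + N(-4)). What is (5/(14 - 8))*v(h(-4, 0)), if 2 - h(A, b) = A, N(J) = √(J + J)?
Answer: 15/11 - 5*I*√2/11 ≈ 1.3636 - 0.64282*I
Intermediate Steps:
N(J) = √2*√J (N(J) = √(2*J) = √2*√J)
h(A, b) = 2 - A
v(m) = 2*m/(6 + 2*I*√2) (v(m) = (m + m)/(6 + √2*√(-4)) = (2*m)/(6 + √2*(2*I)) = (2*m)/(6 + 2*I*√2) = 2*m/(6 + 2*I*√2))
(5/(14 - 8))*v(h(-4, 0)) = (5/(14 - 8))*(3*(2 - 1*(-4))/11 - I*(2 - 1*(-4))*√2/11) = (5/6)*(3*(2 + 4)/11 - I*(2 + 4)*√2/11) = (5*(⅙))*((3/11)*6 - 1/11*I*6*√2) = 5*(18/11 - 6*I*√2/11)/6 = 15/11 - 5*I*√2/11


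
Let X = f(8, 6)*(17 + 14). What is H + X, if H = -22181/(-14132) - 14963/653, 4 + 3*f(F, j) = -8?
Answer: -1341269227/9228196 ≈ -145.34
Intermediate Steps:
f(F, j) = -4 (f(F, j) = -4/3 + (1/3)*(-8) = -4/3 - 8/3 = -4)
H = -196972923/9228196 (H = -22181*(-1/14132) - 14963*1/653 = 22181/14132 - 14963/653 = -196972923/9228196 ≈ -21.345)
X = -124 (X = -4*(17 + 14) = -4*31 = -124)
H + X = -196972923/9228196 - 124 = -1341269227/9228196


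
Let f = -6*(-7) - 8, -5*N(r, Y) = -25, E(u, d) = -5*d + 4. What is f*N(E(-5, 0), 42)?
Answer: 170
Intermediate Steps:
E(u, d) = 4 - 5*d
N(r, Y) = 5 (N(r, Y) = -⅕*(-25) = 5)
f = 34 (f = 42 - 8 = 34)
f*N(E(-5, 0), 42) = 34*5 = 170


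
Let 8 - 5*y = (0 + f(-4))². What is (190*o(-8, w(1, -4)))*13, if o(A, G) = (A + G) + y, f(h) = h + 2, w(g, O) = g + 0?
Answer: -15314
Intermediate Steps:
w(g, O) = g
f(h) = 2 + h
y = ⅘ (y = 8/5 - (0 + (2 - 4))²/5 = 8/5 - (0 - 2)²/5 = 8/5 - ⅕*(-2)² = 8/5 - ⅕*4 = 8/5 - ⅘ = ⅘ ≈ 0.80000)
o(A, G) = ⅘ + A + G (o(A, G) = (A + G) + ⅘ = ⅘ + A + G)
(190*o(-8, w(1, -4)))*13 = (190*(⅘ - 8 + 1))*13 = (190*(-31/5))*13 = -1178*13 = -15314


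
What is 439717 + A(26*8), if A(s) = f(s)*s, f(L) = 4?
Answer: 440549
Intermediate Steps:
A(s) = 4*s
439717 + A(26*8) = 439717 + 4*(26*8) = 439717 + 4*208 = 439717 + 832 = 440549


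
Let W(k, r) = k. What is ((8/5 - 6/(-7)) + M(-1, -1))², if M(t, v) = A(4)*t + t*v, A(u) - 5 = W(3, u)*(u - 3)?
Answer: 25281/1225 ≈ 20.638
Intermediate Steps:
A(u) = -4 + 3*u (A(u) = 5 + 3*(u - 3) = 5 + 3*(-3 + u) = 5 + (-9 + 3*u) = -4 + 3*u)
M(t, v) = 8*t + t*v (M(t, v) = (-4 + 3*4)*t + t*v = (-4 + 12)*t + t*v = 8*t + t*v)
((8/5 - 6/(-7)) + M(-1, -1))² = ((8/5 - 6/(-7)) - (8 - 1))² = ((8*(⅕) - 6*(-⅐)) - 1*7)² = ((8/5 + 6/7) - 7)² = (86/35 - 7)² = (-159/35)² = 25281/1225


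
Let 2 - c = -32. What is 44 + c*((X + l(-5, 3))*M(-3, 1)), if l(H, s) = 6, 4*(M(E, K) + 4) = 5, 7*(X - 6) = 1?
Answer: -15279/14 ≈ -1091.4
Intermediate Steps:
c = 34 (c = 2 - 1*(-32) = 2 + 32 = 34)
X = 43/7 (X = 6 + (1/7)*1 = 6 + 1/7 = 43/7 ≈ 6.1429)
M(E, K) = -11/4 (M(E, K) = -4 + (1/4)*5 = -4 + 5/4 = -11/4)
44 + c*((X + l(-5, 3))*M(-3, 1)) = 44 + 34*((43/7 + 6)*(-11/4)) = 44 + 34*((85/7)*(-11/4)) = 44 + 34*(-935/28) = 44 - 15895/14 = -15279/14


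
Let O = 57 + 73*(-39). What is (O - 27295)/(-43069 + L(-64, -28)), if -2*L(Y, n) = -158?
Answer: 6017/8598 ≈ 0.69981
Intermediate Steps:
L(Y, n) = 79 (L(Y, n) = -1/2*(-158) = 79)
O = -2790 (O = 57 - 2847 = -2790)
(O - 27295)/(-43069 + L(-64, -28)) = (-2790 - 27295)/(-43069 + 79) = -30085/(-42990) = -30085*(-1/42990) = 6017/8598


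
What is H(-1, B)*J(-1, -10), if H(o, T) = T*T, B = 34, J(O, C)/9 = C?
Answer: -104040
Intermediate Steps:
J(O, C) = 9*C
H(o, T) = T**2
H(-1, B)*J(-1, -10) = 34**2*(9*(-10)) = 1156*(-90) = -104040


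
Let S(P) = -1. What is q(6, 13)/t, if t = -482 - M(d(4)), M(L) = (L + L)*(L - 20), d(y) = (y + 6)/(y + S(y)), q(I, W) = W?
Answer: -117/3338 ≈ -0.035051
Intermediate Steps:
d(y) = (6 + y)/(-1 + y) (d(y) = (y + 6)/(y - 1) = (6 + y)/(-1 + y))
M(L) = 2*L*(-20 + L) (M(L) = (2*L)*(-20 + L) = 2*L*(-20 + L))
t = -3338/9 (t = -482 - 2*(6 + 4)/(-1 + 4)*(-20 + (6 + 4)/(-1 + 4)) = -482 - 2*10/3*(-20 + 10/3) = -482 - 2*(1/3)*10*(-20 + (1/3)*10) = -482 - 2*10*(-20 + 10/3)/3 = -482 - 2*10*(-50)/(3*3) = -482 - 1*(-1000/9) = -482 + 1000/9 = -3338/9 ≈ -370.89)
q(6, 13)/t = 13/(-3338/9) = 13*(-9/3338) = -117/3338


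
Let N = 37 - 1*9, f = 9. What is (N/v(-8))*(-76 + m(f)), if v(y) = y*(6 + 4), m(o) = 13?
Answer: 441/20 ≈ 22.050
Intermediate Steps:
v(y) = 10*y (v(y) = y*10 = 10*y)
N = 28 (N = 37 - 9 = 28)
(N/v(-8))*(-76 + m(f)) = (28/((10*(-8))))*(-76 + 13) = (28/(-80))*(-63) = (28*(-1/80))*(-63) = -7/20*(-63) = 441/20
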